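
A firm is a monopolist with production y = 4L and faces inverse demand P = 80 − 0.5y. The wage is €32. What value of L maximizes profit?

Marginal revenue from the inverse demand is MR = 80 − y.
The marginal product is MP_L = 4.
A monopolist hires until marginal revenue product equals the wage: MR·MP_L = w.
(80 − 4L)·4 = 32, so L = 18.

L* = 18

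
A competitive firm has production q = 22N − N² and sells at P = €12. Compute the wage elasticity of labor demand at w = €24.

From P·MP_N = w with MP_N = 22 − 2N, labor demand is N(w) = (22 − w/12)/2.
dN/dw = −1/(24) = -1/24.
At w = 24, N = 10, so ε = (dN/dw)·(w/N) = (-1/24)·(24/10) = -0.1.

ε = -0.1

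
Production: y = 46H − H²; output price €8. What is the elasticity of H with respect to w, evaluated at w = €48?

From P·MP_H = w with MP_H = 46 − 2H, labor demand is H(w) = (46 − w/8)/2.
dH/dw = −1/(16) = -0.0625.
At w = 48, H = 20, so ε = (dH/dw)·(w/H) = (-0.0625)·(48/20) = -0.15.

ε = -0.15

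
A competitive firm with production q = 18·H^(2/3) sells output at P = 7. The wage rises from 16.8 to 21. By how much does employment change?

From P·MP_H = w with MP_H = 12·H^(-1/3), the labor demand is H(w) = (84/w)^(3).
At w = 16.8: H = 125. At w = 21: H = 64.
ΔH = 64 − 125 = -61.

ΔH = -61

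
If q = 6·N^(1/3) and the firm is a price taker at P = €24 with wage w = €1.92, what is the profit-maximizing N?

MP_N = (1/3)·6·N^(-2/3) = 2·N^(-2/3).
Profit maximization for a price taker requires P·MP_N = w: 24·2·N^(-2/3) = 1.92.
So N^(-2/3) = 0.04, which gives N = 125.

N* = 125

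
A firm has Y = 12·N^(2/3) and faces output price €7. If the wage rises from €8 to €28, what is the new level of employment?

From P·MP_N = w with MP_N = 8·N^(-1/3), the labor demand is N(w) = (56/w)^(3).
At w = 8: N = 343. At w = 28: N = 8.

N* = 8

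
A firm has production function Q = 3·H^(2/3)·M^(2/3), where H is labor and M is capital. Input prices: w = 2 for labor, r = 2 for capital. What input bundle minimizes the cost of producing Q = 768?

Cost minimization requires the marginal rate of technical substitution to equal the input-price ratio: MP_H/MP_M = w/r.
Here MP_H/MP_M = (2/3)·(M/H)/(2/3) = (M/H). Setting this equal to 2/2 = 1 gives M = H.
Substituting into Q = 768: 3·H^(2/3)·(H)^(2/3) = 768.
Solving, H = 64 and M = 64.

H* = 64, M* = 64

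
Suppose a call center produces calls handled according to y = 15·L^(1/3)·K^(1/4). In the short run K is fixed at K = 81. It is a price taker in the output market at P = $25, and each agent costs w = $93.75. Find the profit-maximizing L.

With K = 81, MP_L = (1/3)·15·L^(-2/3)·81^(1/4) = 15·L^(-2/3).
Profit maximization for a price taker requires P·MP_L = w: 25·15·L^(-2/3) = 93.75.
So L^(-2/3) = 0.25, which gives L = 8.

L* = 8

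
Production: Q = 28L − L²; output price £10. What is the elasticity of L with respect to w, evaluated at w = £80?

ε = -0.4

From P·MP_L = w with MP_L = 28 − 2L, labor demand is L(w) = (28 − w/10)/2.
dL/dw = −1/(20) = -0.05.
At w = 80, L = 10, so ε = (dL/dw)·(w/L) = (-0.05)·(80/10) = -0.4.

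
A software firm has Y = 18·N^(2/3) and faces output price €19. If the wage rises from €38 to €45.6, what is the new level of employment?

N* = 125

From P·MP_N = w with MP_N = 12·N^(-1/3), the labor demand is N(w) = (228/w)^(3).
At w = 38: N = 216. At w = 45.6: N = 125.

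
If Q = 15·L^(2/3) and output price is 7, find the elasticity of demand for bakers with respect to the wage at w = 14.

MP_L = (2/3)·15·L^(-1/3), so P·MP_L = w gives 70·L^(-1/3) = w.
Solving, L(w) = (70/w)^(3). This is a constant-elasticity form: L ∝ w^(−3), so ε = −3.

ε = -3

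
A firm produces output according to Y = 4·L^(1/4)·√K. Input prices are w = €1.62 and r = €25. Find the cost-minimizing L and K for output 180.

L* = 625, K* = 81

Cost minimization requires the marginal rate of technical substitution to equal the input-price ratio: MP_L/MP_K = w/r.
Here MP_L/MP_K = (1/4)·(K/L)/(1/2) = 0.5·(K/L). Setting this equal to 1.62/25 = 0.0648 gives K = 0.1296L.
Substituting into Y = 180: 4·L^(1/4)·(0.1296L)^(1/2) = 180.
Solving, L = 625 and K = 81.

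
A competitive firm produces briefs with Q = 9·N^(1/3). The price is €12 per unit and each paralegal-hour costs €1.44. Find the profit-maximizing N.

MP_N = (1/3)·9·N^(-2/3) = 3·N^(-2/3).
Profit maximization for a price taker requires P·MP_N = w: 12·3·N^(-2/3) = 1.44.
So N^(-2/3) = 0.04, which gives N = 125.

N* = 125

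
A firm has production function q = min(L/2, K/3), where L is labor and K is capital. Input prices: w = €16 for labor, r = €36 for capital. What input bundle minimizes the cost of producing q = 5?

With a fixed-proportions technology, the cost-minimizing bundle uses no slack in either input: L/2 = K/3 = q.
So L = 2·5 = 10 and K = 3·5 = 15.

L* = 10, K* = 15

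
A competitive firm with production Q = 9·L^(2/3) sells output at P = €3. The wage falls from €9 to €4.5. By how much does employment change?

ΔL = 56

From P·MP_L = w with MP_L = 6·L^(-1/3), the labor demand is L(w) = (18/w)^(3).
At w = 9: L = 8. At w = 4.5: L = 64.
ΔL = 64 − 8 = 56.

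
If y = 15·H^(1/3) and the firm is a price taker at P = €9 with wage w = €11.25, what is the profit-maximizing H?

MP_H = (1/3)·15·H^(-2/3) = 5·H^(-2/3).
Profit maximization for a price taker requires P·MP_H = w: 9·5·H^(-2/3) = 11.25.
So H^(-2/3) = 0.25, which gives H = 8.

H* = 8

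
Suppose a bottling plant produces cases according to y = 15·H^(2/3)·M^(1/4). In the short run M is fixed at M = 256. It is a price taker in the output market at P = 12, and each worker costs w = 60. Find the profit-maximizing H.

H* = 512

With M = 256, MP_H = (2/3)·15·H^(-1/3)·256^(1/4) = 40·H^(-1/3).
Profit maximization for a price taker requires P·MP_H = w: 12·40·H^(-1/3) = 60.
So H^(-1/3) = 0.125, which gives H = 512.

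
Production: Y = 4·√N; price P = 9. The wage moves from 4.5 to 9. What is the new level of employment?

N* = 4

From P·MP_N = w with MP_N = 2·N^(-1/2), the labor demand is N(w) = (18/w)^(2).
At w = 4.5: N = 16. At w = 9: N = 4.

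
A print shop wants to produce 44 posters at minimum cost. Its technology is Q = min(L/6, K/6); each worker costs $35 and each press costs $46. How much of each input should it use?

L* = 264, K* = 264

With a fixed-proportions technology, the cost-minimizing bundle uses no slack in either input: L/6 = K/6 = Q.
So L = 6·44 = 264 and K = 6·44 = 264.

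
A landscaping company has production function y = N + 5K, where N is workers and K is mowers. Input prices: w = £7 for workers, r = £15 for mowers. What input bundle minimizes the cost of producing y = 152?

N* = 0, K* = 30.4

The inputs are perfect substitutes, so the firm uses whichever has the lower cost per unit of output.
Cost per unit of output via N is 7; via K it is 3. K is cheaper.
Producing y = 152 with K alone: N = 0, K = 30.4.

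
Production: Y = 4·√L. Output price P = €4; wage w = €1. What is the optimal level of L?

MP_L = (1/2)·4·L^(-1/2) = 2·L^(-1/2).
Profit maximization for a price taker requires P·MP_L = w: 4·2·L^(-1/2) = 1.
So L^(-1/2) = 0.125, which gives L = 64.

L* = 64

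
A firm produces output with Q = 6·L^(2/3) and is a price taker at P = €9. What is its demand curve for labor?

L(w) = 46656/w³

MP_L = (2/3)·6·L^(-1/3) = 4·L^(-1/3).
Setting P·MP_L = w: 36·L^(-1/3) = w.
Solving for L: L^(-1/3) = w/36, so L = (36/w)^(3).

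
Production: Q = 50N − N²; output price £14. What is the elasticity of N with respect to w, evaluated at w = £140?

From P·MP_N = w with MP_N = 50 − 2N, labor demand is N(w) = (50 − w/14)/2.
dN/dw = −1/(28) = -1/28.
At w = 140, N = 20, so ε = (dN/dw)·(w/N) = (-1/28)·(140/20) = -0.25.

ε = -0.25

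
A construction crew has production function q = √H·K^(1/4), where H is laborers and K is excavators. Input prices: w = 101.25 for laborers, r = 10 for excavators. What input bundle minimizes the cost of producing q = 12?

H* = 16, K* = 81

Cost minimization requires the marginal rate of technical substitution to equal the input-price ratio: MP_H/MP_K = w/r.
Here MP_H/MP_K = (1/2)·(K/H)/(1/4) = 2·(K/H). Setting this equal to 101.25/10 = 10.125 gives K = 5.0625H.
Substituting into q = 12: H^(1/2)·(5.0625H)^(1/4) = 12.
Solving, H = 16 and K = 81.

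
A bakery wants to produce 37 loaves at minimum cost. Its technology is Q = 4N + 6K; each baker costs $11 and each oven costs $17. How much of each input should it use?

The inputs are perfect substitutes, so the firm uses whichever has the lower cost per unit of output.
Cost per unit of output via N is w/4 = 2.75; via K it is r/6 = 17/6. N is cheaper.
Producing Q = 37 with N alone: N = 9.25, K = 0.

N* = 9.25, K* = 0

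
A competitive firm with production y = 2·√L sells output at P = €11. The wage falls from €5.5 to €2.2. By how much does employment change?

From P·MP_L = w with MP_L = L^(-1/2), the labor demand is L(w) = (11/w)^(2).
At w = 5.5: L = 4. At w = 2.2: L = 25.
ΔL = 25 − 4 = 21.

ΔL = 21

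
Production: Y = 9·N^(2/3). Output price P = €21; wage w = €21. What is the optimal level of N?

MP_N = (2/3)·9·N^(-1/3) = 6·N^(-1/3).
Profit maximization for a price taker requires P·MP_N = w: 21·6·N^(-1/3) = 21.
So N^(-1/3) = 1/6, which gives N = 216.

N* = 216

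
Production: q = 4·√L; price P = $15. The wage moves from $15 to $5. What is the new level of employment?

L* = 36

From P·MP_L = w with MP_L = 2·L^(-1/2), the labor demand is L(w) = (30/w)^(2).
At w = 15: L = 4. At w = 5: L = 36.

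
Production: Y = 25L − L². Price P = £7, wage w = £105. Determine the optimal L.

L* = 5

The marginal product of L is MP_L = 25 − 2L.
A price-taking firm hires until the value of the marginal product equals the wage: P·MP_L = w, so 7·(25 − 2L) = 105.
Then 25 − 2L = 15, giving L = 5.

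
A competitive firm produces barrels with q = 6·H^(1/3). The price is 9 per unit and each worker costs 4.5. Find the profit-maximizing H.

H* = 8

MP_H = (1/3)·6·H^(-2/3) = 2·H^(-2/3).
Profit maximization for a price taker requires P·MP_H = w: 9·2·H^(-2/3) = 4.5.
So H^(-2/3) = 0.25, which gives H = 8.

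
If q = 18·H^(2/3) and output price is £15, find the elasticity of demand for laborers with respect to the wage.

MP_H = (2/3)·18·H^(-1/3), so P·MP_H = w gives 180·H^(-1/3) = w.
Solving, H(w) = (180/w)^(3). This is a constant-elasticity form: H ∝ w^(−3), so ε = −3.

ε = -3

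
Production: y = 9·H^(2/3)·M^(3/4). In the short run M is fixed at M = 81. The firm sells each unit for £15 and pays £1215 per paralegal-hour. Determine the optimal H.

H* = 8

With M = 81, MP_H = (2/3)·9·H^(-1/3)·81^(3/4) = 162·H^(-1/3).
Profit maximization for a price taker requires P·MP_H = w: 15·162·H^(-1/3) = 1215.
So H^(-1/3) = 0.5, which gives H = 8.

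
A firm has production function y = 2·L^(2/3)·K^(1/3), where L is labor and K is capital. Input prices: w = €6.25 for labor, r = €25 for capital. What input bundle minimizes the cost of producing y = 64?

Cost minimization requires the marginal rate of technical substitution to equal the input-price ratio: MP_L/MP_K = w/r.
Here MP_L/MP_K = (2/3)·(K/L)/(1/3) = 2·(K/L). Setting this equal to 6.25/25 = 0.25 gives K = 0.125L.
Substituting into y = 64: 2·L^(2/3)·(0.125L)^(1/3) = 64.
Solving, L = 64 and K = 8.

L* = 64, K* = 8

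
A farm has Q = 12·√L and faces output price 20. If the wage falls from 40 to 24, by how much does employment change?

From P·MP_L = w with MP_L = 6·L^(-1/2), the labor demand is L(w) = (120/w)^(2).
At w = 40: L = 9. At w = 24: L = 25.
ΔL = 25 − 9 = 16.

ΔL = 16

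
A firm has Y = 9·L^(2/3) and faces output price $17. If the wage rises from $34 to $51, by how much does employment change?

ΔL = -19

From P·MP_L = w with MP_L = 6·L^(-1/3), the labor demand is L(w) = (102/w)^(3).
At w = 34: L = 27. At w = 51: L = 8.
ΔL = 8 − 27 = -19.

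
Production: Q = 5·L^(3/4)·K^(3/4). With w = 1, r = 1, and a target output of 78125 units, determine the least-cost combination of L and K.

Cost minimization requires the marginal rate of technical substitution to equal the input-price ratio: MP_L/MP_K = w/r.
Here MP_L/MP_K = (3/4)·(K/L)/(3/4) = (K/L). Setting this equal to 1/1 = 1 gives K = L.
Substituting into Q = 78125: 5·L^(3/4)·(L)^(3/4) = 78125.
Solving, L = 625 and K = 625.

L* = 625, K* = 625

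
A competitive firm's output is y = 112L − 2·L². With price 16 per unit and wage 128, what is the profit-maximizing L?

L* = 26

The marginal product of L is MP_L = 112 − 4L.
A price-taking firm hires until the value of the marginal product equals the wage: P·MP_L = w, so 16·(112 − 4L) = 128.
Then 112 − 4L = 8, giving L = 26.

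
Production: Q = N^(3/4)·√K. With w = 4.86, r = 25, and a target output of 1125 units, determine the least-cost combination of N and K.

N* = 625, K* = 81

Cost minimization requires the marginal rate of technical substitution to equal the input-price ratio: MP_N/MP_K = w/r.
Here MP_N/MP_K = (3/4)·(K/N)/(1/2) = 1.5·(K/N). Setting this equal to 4.86/25 = 0.1944 gives K = 0.1296N.
Substituting into Q = 1125: N^(3/4)·(0.1296N)^(1/2) = 1125.
Solving, N = 625 and K = 81.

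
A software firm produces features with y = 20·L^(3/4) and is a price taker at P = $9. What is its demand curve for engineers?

MP_L = (3/4)·20·L^(-1/4) = 15·L^(-1/4).
Setting P·MP_L = w: 135·L^(-1/4) = w.
Solving for L: L^(-1/4) = w/135, so L = (135/w)^(4).

L(w) = (135/w)^(4)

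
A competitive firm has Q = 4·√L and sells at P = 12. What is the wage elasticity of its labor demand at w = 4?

ε = -2

MP_L = (1/2)·4·L^(-1/2), so P·MP_L = w gives 24·L^(-1/2) = w.
Solving, L(w) = (24/w)^(2). This is a constant-elasticity form: L ∝ w^(−2), so ε = −2.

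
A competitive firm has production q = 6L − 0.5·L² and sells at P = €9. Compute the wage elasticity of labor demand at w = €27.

ε = -1

From P·MP_L = w with MP_L = 6 − L, labor demand is L(w) = 6 − w/9.
dL/dw = −1/(9) = -1/9.
At w = 27, L = 3, so ε = (dL/dw)·(w/L) = (-1/9)·(27/3) = -1.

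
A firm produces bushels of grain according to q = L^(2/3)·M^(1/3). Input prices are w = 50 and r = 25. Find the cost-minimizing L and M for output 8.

L* = 8, M* = 8

Cost minimization requires the marginal rate of technical substitution to equal the input-price ratio: MP_L/MP_M = w/r.
Here MP_L/MP_M = (2/3)·(M/L)/(1/3) = 2·(M/L). Setting this equal to 50/25 = 2 gives M = L.
Substituting into q = 8: L^(2/3)·(L)^(1/3) = 8.
Solving, L = 8 and M = 8.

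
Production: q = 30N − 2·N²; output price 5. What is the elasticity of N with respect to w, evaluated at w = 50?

From P·MP_N = w with MP_N = 30 − 4N, labor demand is N(w) = (30 − w/5)/4.
dN/dw = −1/(20) = -0.05.
At w = 50, N = 5, so ε = (dN/dw)·(w/N) = (-0.05)·(50/5) = -0.5.

ε = -0.5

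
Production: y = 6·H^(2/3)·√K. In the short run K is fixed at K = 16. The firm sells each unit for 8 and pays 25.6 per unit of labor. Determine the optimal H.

With K = 16, MP_H = (2/3)·6·H^(-1/3)·16^(1/2) = 16·H^(-1/3).
Profit maximization for a price taker requires P·MP_H = w: 8·16·H^(-1/3) = 25.6.
So H^(-1/3) = 0.2, which gives H = 125.

H* = 125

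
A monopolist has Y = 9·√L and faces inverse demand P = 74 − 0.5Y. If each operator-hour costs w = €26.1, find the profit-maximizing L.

L* = 25

Marginal revenue from the inverse demand is MR = 74 − Y.
The marginal product is MP_L = 4.5·L^(-1/2).
A monopolist hires until marginal revenue product equals the wage: MR·MP_L = w.
At L, Y = 9·√L. Substituting and solving: (74 − 9·√L)·4.5·L^(-1/2) = 26.1 gives L = 25.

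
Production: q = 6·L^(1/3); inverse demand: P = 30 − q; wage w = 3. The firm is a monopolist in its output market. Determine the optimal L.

Marginal revenue from the inverse demand is MR = 30 − 2q.
The marginal product is MP_L = 2·L^(-2/3).
A monopolist hires until marginal revenue product equals the wage: MR·MP_L = w.
At L, q = 6·L^(1/3). Substituting and solving: (30 − 12·L^(1/3))·2·L^(-2/3) = 3 gives L = 8.

L* = 8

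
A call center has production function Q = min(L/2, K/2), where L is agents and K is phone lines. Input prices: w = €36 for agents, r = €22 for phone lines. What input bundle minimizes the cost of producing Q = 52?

L* = 104, K* = 104

With a fixed-proportions technology, the cost-minimizing bundle uses no slack in either input: L/2 = K/2 = Q.
So L = 2·52 = 104 and K = 2·52 = 104.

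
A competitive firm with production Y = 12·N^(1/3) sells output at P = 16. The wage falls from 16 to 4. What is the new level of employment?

N* = 64

From P·MP_N = w with MP_N = 4·N^(-2/3), the labor demand is N(w) = (64/w)^(3/2).
At w = 16: N = 8. At w = 4: N = 64.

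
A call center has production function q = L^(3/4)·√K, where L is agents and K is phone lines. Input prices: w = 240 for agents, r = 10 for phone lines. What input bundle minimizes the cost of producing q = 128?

L* = 16, K* = 256

Cost minimization requires the marginal rate of technical substitution to equal the input-price ratio: MP_L/MP_K = w/r.
Here MP_L/MP_K = (3/4)·(K/L)/(1/2) = 1.5·(K/L). Setting this equal to 240/10 = 24 gives K = 16L.
Substituting into q = 128: L^(3/4)·(16L)^(1/2) = 128.
Solving, L = 16 and K = 256.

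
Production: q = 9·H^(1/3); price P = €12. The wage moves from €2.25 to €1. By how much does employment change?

ΔH = 152

From P·MP_H = w with MP_H = 3·H^(-2/3), the labor demand is H(w) = (36/w)^(3/2).
At w = 2.25: H = 64. At w = 1: H = 216.
ΔH = 216 − 64 = 152.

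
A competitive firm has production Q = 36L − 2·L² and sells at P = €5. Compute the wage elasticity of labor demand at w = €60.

ε = -0.5

From P·MP_L = w with MP_L = 36 − 4L, labor demand is L(w) = (36 − w/5)/4.
dL/dw = −1/(20) = -0.05.
At w = 60, L = 6, so ε = (dL/dw)·(w/L) = (-0.05)·(60/6) = -0.5.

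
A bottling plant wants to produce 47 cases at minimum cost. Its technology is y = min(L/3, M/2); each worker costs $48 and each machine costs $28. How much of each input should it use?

With a fixed-proportions technology, the cost-minimizing bundle uses no slack in either input: L/3 = M/2 = y.
So L = 3·47 = 141 and M = 2·47 = 94.

L* = 141, M* = 94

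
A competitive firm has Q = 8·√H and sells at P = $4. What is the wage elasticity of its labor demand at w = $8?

MP_H = (1/2)·8·H^(-1/2), so P·MP_H = w gives 16·H^(-1/2) = w.
Solving, H(w) = (16/w)^(2). This is a constant-elasticity form: H ∝ w^(−2), so ε = −2.

ε = -2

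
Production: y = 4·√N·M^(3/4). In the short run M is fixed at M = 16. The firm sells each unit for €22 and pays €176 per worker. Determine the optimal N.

With M = 16, MP_N = (1/2)·4·N^(-1/2)·16^(3/4) = 16·N^(-1/2).
Profit maximization for a price taker requires P·MP_N = w: 22·16·N^(-1/2) = 176.
So N^(-1/2) = 0.5, which gives N = 4.

N* = 4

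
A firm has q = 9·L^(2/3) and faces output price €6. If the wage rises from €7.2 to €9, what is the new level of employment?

From P·MP_L = w with MP_L = 6·L^(-1/3), the labor demand is L(w) = (36/w)^(3).
At w = 7.2: L = 125. At w = 9: L = 64.

L* = 64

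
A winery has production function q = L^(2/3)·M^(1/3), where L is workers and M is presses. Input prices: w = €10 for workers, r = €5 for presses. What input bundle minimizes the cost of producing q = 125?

Cost minimization requires the marginal rate of technical substitution to equal the input-price ratio: MP_L/MP_M = w/r.
Here MP_L/MP_M = (2/3)·(M/L)/(1/3) = 2·(M/L). Setting this equal to 10/5 = 2 gives M = L.
Substituting into q = 125: L^(2/3)·(L)^(1/3) = 125.
Solving, L = 125 and M = 125.

L* = 125, M* = 125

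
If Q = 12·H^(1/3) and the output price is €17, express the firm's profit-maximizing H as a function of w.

H(w) = (68/w)^(3/2)

MP_H = (1/3)·12·H^(-2/3) = 4·H^(-2/3).
Setting P·MP_H = w: 68·H^(-2/3) = w.
Solving for H: H^(-2/3) = w/68, so H = (68/w)^(3/2).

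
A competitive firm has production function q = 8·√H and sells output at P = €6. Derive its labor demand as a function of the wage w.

H(w) = 576/w²

MP_H = (1/2)·8·H^(-1/2) = 4·H^(-1/2).
Setting P·MP_H = w: 24·H^(-1/2) = w.
Solving for H: H^(-1/2) = w/24, so H = (24/w)^(2).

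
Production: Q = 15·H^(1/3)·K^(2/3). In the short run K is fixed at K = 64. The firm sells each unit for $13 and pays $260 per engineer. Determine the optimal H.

H* = 8

With K = 64, MP_H = (1/3)·15·H^(-2/3)·64^(2/3) = 80·H^(-2/3).
Profit maximization for a price taker requires P·MP_H = w: 13·80·H^(-2/3) = 260.
So H^(-2/3) = 0.25, which gives H = 8.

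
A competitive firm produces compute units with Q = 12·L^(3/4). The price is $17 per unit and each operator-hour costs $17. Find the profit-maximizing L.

L* = 6561

MP_L = (3/4)·12·L^(-1/4) = 9·L^(-1/4).
Profit maximization for a price taker requires P·MP_L = w: 17·9·L^(-1/4) = 17.
So L^(-1/4) = 1/9, which gives L = 6561.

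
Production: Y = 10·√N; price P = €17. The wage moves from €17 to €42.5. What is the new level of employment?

From P·MP_N = w with MP_N = 5·N^(-1/2), the labor demand is N(w) = (85/w)^(2).
At w = 17: N = 25. At w = 42.5: N = 4.

N* = 4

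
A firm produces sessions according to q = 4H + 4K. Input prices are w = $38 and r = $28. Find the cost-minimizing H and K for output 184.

The inputs are perfect substitutes, so the firm uses whichever has the lower cost per unit of output.
Cost per unit of output via H is w/4 = 9.5; via K it is r/4 = 7. K is cheaper.
Producing q = 184 with K alone: H = 0, K = 46.

H* = 0, K* = 46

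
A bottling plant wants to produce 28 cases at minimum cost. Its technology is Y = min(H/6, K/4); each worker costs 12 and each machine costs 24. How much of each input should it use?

H* = 168, K* = 112

With a fixed-proportions technology, the cost-minimizing bundle uses no slack in either input: H/6 = K/4 = Y.
So H = 6·28 = 168 and K = 4·28 = 112.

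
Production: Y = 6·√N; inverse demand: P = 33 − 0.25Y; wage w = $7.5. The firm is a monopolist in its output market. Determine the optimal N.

Marginal revenue from the inverse demand is MR = 33 − 0.5Y.
The marginal product is MP_N = 3·N^(-1/2).
A monopolist hires until marginal revenue product equals the wage: MR·MP_N = w.
At N, Y = 6·√N. Substituting and solving: (33 − 3·√N)·3·N^(-1/2) = 7.5 gives N = 36.

N* = 36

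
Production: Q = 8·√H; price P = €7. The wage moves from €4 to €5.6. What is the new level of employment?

From P·MP_H = w with MP_H = 4·H^(-1/2), the labor demand is H(w) = (28/w)^(2).
At w = 4: H = 49. At w = 5.6: H = 25.

H* = 25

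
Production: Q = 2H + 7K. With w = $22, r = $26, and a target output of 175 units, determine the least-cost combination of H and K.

The inputs are perfect substitutes, so the firm uses whichever has the lower cost per unit of output.
Cost per unit of output via H is w/2 = 11; via K it is r/7 = 26/7. K is cheaper.
Producing Q = 175 with K alone: H = 0, K = 25.

H* = 0, K* = 25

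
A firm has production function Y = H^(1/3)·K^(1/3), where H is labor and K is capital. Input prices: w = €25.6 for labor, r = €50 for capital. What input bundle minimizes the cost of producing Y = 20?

H* = 125, K* = 64

Cost minimization requires the marginal rate of technical substitution to equal the input-price ratio: MP_H/MP_K = w/r.
Here MP_H/MP_K = (1/3)·(K/H)/(1/3) = (K/H). Setting this equal to 25.6/50 = 0.512 gives K = 0.512H.
Substituting into Y = 20: H^(1/3)·(0.512H)^(1/3) = 20.
Solving, H = 125 and K = 64.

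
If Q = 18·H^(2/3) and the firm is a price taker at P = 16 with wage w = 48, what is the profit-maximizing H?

H* = 64

MP_H = (2/3)·18·H^(-1/3) = 12·H^(-1/3).
Profit maximization for a price taker requires P·MP_H = w: 16·12·H^(-1/3) = 48.
So H^(-1/3) = 0.25, which gives H = 64.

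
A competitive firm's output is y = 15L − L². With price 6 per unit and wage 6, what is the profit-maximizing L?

L* = 7

The marginal product of L is MP_L = 15 − 2L.
A price-taking firm hires until the value of the marginal product equals the wage: P·MP_L = w, so 6·(15 − 2L) = 6.
Then 15 − 2L = 1, giving L = 7.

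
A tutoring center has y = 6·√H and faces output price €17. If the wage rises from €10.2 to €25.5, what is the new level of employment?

H* = 4

From P·MP_H = w with MP_H = 3·H^(-1/2), the labor demand is H(w) = (51/w)^(2).
At w = 10.2: H = 25. At w = 25.5: H = 4.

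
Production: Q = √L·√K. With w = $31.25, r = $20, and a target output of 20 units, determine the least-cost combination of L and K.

L* = 16, K* = 25

Cost minimization requires the marginal rate of technical substitution to equal the input-price ratio: MP_L/MP_K = w/r.
Here MP_L/MP_K = (1/2)·(K/L)/(1/2) = (K/L). Setting this equal to 31.25/20 = 1.5625 gives K = 1.5625L.
Substituting into Q = 20: L^(1/2)·(1.5625L)^(1/2) = 20.
Solving, L = 16 and K = 25.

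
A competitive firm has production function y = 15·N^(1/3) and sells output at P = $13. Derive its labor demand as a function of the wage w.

N(w) = (65/w)^(3/2)

MP_N = (1/3)·15·N^(-2/3) = 5·N^(-2/3).
Setting P·MP_N = w: 65·N^(-2/3) = w.
Solving for N: N^(-2/3) = w/65, so N = (65/w)^(3/2).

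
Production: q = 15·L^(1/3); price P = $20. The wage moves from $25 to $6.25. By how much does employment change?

From P·MP_L = w with MP_L = 5·L^(-2/3), the labor demand is L(w) = (100/w)^(3/2).
At w = 25: L = 8. At w = 6.25: L = 64.
ΔL = 64 − 8 = 56.

ΔL = 56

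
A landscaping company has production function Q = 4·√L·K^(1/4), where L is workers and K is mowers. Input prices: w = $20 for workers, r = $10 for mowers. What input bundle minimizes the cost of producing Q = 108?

L* = 81, K* = 81

Cost minimization requires the marginal rate of technical substitution to equal the input-price ratio: MP_L/MP_K = w/r.
Here MP_L/MP_K = (1/2)·(K/L)/(1/4) = 2·(K/L). Setting this equal to 20/10 = 2 gives K = L.
Substituting into Q = 108: 4·L^(1/2)·(L)^(1/4) = 108.
Solving, L = 81 and K = 81.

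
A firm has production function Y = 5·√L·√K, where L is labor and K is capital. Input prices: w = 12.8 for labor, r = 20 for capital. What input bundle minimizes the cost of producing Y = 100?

Cost minimization requires the marginal rate of technical substitution to equal the input-price ratio: MP_L/MP_K = w/r.
Here MP_L/MP_K = (1/2)·(K/L)/(1/2) = (K/L). Setting this equal to 12.8/20 = 0.64 gives K = 0.64L.
Substituting into Y = 100: 5·L^(1/2)·(0.64L)^(1/2) = 100.
Solving, L = 25 and K = 16.

L* = 25, K* = 16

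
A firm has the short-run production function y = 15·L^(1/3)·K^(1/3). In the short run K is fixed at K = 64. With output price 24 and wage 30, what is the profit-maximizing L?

With K = 64, MP_L = (1/3)·15·L^(-2/3)·64^(1/3) = 20·L^(-2/3).
Profit maximization for a price taker requires P·MP_L = w: 24·20·L^(-2/3) = 30.
So L^(-2/3) = 0.0625, which gives L = 64.

L* = 64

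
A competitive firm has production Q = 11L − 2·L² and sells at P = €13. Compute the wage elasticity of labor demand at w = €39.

From P·MP_L = w with MP_L = 11 − 4L, labor demand is L(w) = (11 − w/13)/4.
dL/dw = −1/(52) = -1/52.
At w = 39, L = 2, so ε = (dL/dw)·(w/L) = (-1/52)·(39/2) = -0.375.

ε = -0.375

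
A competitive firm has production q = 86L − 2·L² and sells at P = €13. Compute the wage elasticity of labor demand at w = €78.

ε = -0.075

From P·MP_L = w with MP_L = 86 − 4L, labor demand is L(w) = (86 − w/13)/4.
dL/dw = −1/(52) = -1/52.
At w = 78, L = 20, so ε = (dL/dw)·(w/L) = (-1/52)·(78/20) = -0.075.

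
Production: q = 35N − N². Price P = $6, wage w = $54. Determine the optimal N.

The marginal product of N is MP_N = 35 − 2N.
A price-taking firm hires until the value of the marginal product equals the wage: P·MP_N = w, so 6·(35 − 2N) = 54.
Then 35 − 2N = 9, giving N = 13.

N* = 13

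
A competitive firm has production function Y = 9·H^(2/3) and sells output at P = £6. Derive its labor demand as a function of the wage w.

MP_H = (2/3)·9·H^(-1/3) = 6·H^(-1/3).
Setting P·MP_H = w: 36·H^(-1/3) = w.
Solving for H: H^(-1/3) = w/36, so H = (36/w)^(3).

H(w) = 46656/w³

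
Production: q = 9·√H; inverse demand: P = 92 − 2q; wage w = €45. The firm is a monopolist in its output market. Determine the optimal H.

Marginal revenue from the inverse demand is MR = 92 − 4q.
The marginal product is MP_H = 4.5·H^(-1/2).
A monopolist hires until marginal revenue product equals the wage: MR·MP_H = w.
At H, q = 9·√H. Substituting and solving: (92 − 36·√H)·4.5·H^(-1/2) = 45 gives H = 4.

H* = 4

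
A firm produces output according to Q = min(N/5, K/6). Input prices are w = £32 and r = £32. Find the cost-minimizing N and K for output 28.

N* = 140, K* = 168

With a fixed-proportions technology, the cost-minimizing bundle uses no slack in either input: N/5 = K/6 = Q.
So N = 5·28 = 140 and K = 6·28 = 168.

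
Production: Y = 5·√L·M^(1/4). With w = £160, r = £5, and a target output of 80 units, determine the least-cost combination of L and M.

Cost minimization requires the marginal rate of technical substitution to equal the input-price ratio: MP_L/MP_M = w/r.
Here MP_L/MP_M = (1/2)·(M/L)/(1/4) = 2·(M/L). Setting this equal to 160/5 = 32 gives M = 16L.
Substituting into Y = 80: 5·L^(1/2)·(16L)^(1/4) = 80.
Solving, L = 16 and M = 256.

L* = 16, M* = 256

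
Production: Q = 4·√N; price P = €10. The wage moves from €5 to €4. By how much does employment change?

ΔN = 9

From P·MP_N = w with MP_N = 2·N^(-1/2), the labor demand is N(w) = (20/w)^(2).
At w = 5: N = 16. At w = 4: N = 25.
ΔN = 25 − 16 = 9.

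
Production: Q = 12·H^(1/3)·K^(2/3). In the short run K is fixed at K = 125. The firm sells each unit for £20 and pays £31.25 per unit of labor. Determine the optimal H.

With K = 125, MP_H = (1/3)·12·H^(-2/3)·125^(2/3) = 100·H^(-2/3).
Profit maximization for a price taker requires P·MP_H = w: 20·100·H^(-2/3) = 31.25.
So H^(-2/3) = 0.015625, which gives H = 512.

H* = 512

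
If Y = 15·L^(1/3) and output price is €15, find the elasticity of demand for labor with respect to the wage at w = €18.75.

ε = -1.5

MP_L = (1/3)·15·L^(-2/3), so P·MP_L = w gives 75·L^(-2/3) = w.
Solving, L(w) = (75/w)^(3/2). This is a constant-elasticity form: L ∝ w^(−3/2), so ε = −3/2.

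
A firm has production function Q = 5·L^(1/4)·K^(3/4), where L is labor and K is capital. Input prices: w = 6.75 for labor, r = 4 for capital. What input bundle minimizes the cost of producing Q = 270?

Cost minimization requires the marginal rate of technical substitution to equal the input-price ratio: MP_L/MP_K = w/r.
Here MP_L/MP_K = (1/4)·(K/L)/(3/4) = (1/3)·(K/L). Setting this equal to 6.75/4 = 1.6875 gives K = 5.0625L.
Substituting into Q = 270: 5·L^(1/4)·(5.0625L)^(3/4) = 270.
Solving, L = 16 and K = 81.

L* = 16, K* = 81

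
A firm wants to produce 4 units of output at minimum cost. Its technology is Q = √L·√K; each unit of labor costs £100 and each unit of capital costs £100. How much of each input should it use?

Cost minimization requires the marginal rate of technical substitution to equal the input-price ratio: MP_L/MP_K = w/r.
Here MP_L/MP_K = (1/2)·(K/L)/(1/2) = (K/L). Setting this equal to 100/100 = 1 gives K = L.
Substituting into Q = 4: L^(1/2)·(L)^(1/2) = 4.
Solving, L = 4 and K = 4.

L* = 4, K* = 4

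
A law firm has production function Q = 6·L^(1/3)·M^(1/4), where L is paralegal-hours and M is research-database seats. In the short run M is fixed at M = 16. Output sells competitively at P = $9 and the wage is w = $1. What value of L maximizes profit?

L* = 216

With M = 16, MP_L = (1/3)·6·L^(-2/3)·16^(1/4) = 4·L^(-2/3).
Profit maximization for a price taker requires P·MP_L = w: 9·4·L^(-2/3) = 1.
So L^(-2/3) = 1/36, which gives L = 216.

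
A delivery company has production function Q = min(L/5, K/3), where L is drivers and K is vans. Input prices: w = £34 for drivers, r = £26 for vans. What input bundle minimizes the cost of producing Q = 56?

With a fixed-proportions technology, the cost-minimizing bundle uses no slack in either input: L/5 = K/3 = Q.
So L = 5·56 = 280 and K = 3·56 = 168.

L* = 280, K* = 168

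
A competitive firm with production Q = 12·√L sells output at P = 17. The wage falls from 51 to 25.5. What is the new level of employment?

From P·MP_L = w with MP_L = 6·L^(-1/2), the labor demand is L(w) = (102/w)^(2).
At w = 51: L = 4. At w = 25.5: L = 16.

L* = 16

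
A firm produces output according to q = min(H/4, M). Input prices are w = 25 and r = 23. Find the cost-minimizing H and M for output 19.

H* = 76, M* = 19

With a fixed-proportions technology, the cost-minimizing bundle uses no slack in either input: H/4 = M = q.
So H = 4·19 = 76 and M = 19.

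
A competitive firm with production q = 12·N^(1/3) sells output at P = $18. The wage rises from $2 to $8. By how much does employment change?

From P·MP_N = w with MP_N = 4·N^(-2/3), the labor demand is N(w) = (72/w)^(3/2).
At w = 2: N = 216. At w = 8: N = 27.
ΔN = 27 − 216 = -189.

ΔN = -189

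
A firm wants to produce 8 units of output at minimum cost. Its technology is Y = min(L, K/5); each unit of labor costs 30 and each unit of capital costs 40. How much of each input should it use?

L* = 8, K* = 40

With a fixed-proportions technology, the cost-minimizing bundle uses no slack in either input: L = K/5 = Y.
So L = 8 and K = 5·8 = 40.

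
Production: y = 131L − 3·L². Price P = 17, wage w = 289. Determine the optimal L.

L* = 19

The marginal product of L is MP_L = 131 − 6L.
A price-taking firm hires until the value of the marginal product equals the wage: P·MP_L = w, so 17·(131 − 6L) = 289.
Then 131 − 6L = 17, giving L = 19.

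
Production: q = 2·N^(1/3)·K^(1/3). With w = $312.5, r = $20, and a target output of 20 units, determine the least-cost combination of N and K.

N* = 8, K* = 125

Cost minimization requires the marginal rate of technical substitution to equal the input-price ratio: MP_N/MP_K = w/r.
Here MP_N/MP_K = (1/3)·(K/N)/(1/3) = (K/N). Setting this equal to 312.5/20 = 15.625 gives K = 15.625N.
Substituting into q = 20: 2·N^(1/3)·(15.625N)^(1/3) = 20.
Solving, N = 8 and K = 125.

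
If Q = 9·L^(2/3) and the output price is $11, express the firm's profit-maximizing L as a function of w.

MP_L = (2/3)·9·L^(-1/3) = 6·L^(-1/3).
Setting P·MP_L = w: 66·L^(-1/3) = w.
Solving for L: L^(-1/3) = w/66, so L = (66/w)^(3).

L(w) = 287496/w³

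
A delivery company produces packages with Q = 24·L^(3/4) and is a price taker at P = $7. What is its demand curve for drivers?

MP_L = (3/4)·24·L^(-1/4) = 18·L^(-1/4).
Setting P·MP_L = w: 126·L^(-1/4) = w.
Solving for L: L^(-1/4) = w/126, so L = (126/w)^(4).

L(w) = (126/w)^(4)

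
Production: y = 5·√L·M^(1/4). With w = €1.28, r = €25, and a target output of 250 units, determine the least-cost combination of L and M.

Cost minimization requires the marginal rate of technical substitution to equal the input-price ratio: MP_L/MP_M = w/r.
Here MP_L/MP_M = (1/2)·(M/L)/(1/4) = 2·(M/L). Setting this equal to 1.28/25 = 0.0512 gives M = 0.0256L.
Substituting into y = 250: 5·L^(1/2)·(0.0256L)^(1/4) = 250.
Solving, L = 625 and M = 16.

L* = 625, M* = 16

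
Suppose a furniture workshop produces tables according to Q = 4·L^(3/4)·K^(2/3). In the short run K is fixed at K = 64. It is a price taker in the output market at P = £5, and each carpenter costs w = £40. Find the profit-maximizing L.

L* = 1296

With K = 64, MP_L = (3/4)·4·L^(-1/4)·64^(2/3) = 48·L^(-1/4).
Profit maximization for a price taker requires P·MP_L = w: 5·48·L^(-1/4) = 40.
So L^(-1/4) = 1/6, which gives L = 1296.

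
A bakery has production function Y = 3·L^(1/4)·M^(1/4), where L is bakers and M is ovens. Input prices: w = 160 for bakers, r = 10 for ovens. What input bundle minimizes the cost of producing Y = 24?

Cost minimization requires the marginal rate of technical substitution to equal the input-price ratio: MP_L/MP_M = w/r.
Here MP_L/MP_M = (1/4)·(M/L)/(1/4) = (M/L). Setting this equal to 160/10 = 16 gives M = 16L.
Substituting into Y = 24: 3·L^(1/4)·(16L)^(1/4) = 24.
Solving, L = 16 and M = 256.

L* = 16, M* = 256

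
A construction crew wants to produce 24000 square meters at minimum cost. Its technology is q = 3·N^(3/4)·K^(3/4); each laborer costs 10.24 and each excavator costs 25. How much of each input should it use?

N* = 625, K* = 256

Cost minimization requires the marginal rate of technical substitution to equal the input-price ratio: MP_N/MP_K = w/r.
Here MP_N/MP_K = (3/4)·(K/N)/(3/4) = (K/N). Setting this equal to 10.24/25 = 0.4096 gives K = 0.4096N.
Substituting into q = 24000: 3·N^(3/4)·(0.4096N)^(3/4) = 24000.
Solving, N = 625 and K = 256.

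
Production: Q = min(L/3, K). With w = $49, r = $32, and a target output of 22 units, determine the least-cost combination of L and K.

L* = 66, K* = 22

With a fixed-proportions technology, the cost-minimizing bundle uses no slack in either input: L/3 = K = Q.
So L = 3·22 = 66 and K = 22.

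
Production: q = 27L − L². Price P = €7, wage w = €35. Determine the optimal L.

The marginal product of L is MP_L = 27 − 2L.
A price-taking firm hires until the value of the marginal product equals the wage: P·MP_L = w, so 7·(27 − 2L) = 35.
Then 27 − 2L = 5, giving L = 11.

L* = 11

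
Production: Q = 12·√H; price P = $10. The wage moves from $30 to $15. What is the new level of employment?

H* = 16

From P·MP_H = w with MP_H = 6·H^(-1/2), the labor demand is H(w) = (60/w)^(2).
At w = 30: H = 4. At w = 15: H = 16.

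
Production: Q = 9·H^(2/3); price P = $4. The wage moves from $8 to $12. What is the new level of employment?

From P·MP_H = w with MP_H = 6·H^(-1/3), the labor demand is H(w) = (24/w)^(3).
At w = 8: H = 27. At w = 12: H = 8.

H* = 8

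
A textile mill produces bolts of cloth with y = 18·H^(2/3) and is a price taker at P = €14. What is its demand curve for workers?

H(w) = 4741632/w³

MP_H = (2/3)·18·H^(-1/3) = 12·H^(-1/3).
Setting P·MP_H = w: 168·H^(-1/3) = w.
Solving for H: H^(-1/3) = w/168, so H = (168/w)^(3).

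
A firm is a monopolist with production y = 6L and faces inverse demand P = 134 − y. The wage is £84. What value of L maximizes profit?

L* = 10

Marginal revenue from the inverse demand is MR = 134 − 2y.
The marginal product is MP_L = 6.
A monopolist hires until marginal revenue product equals the wage: MR·MP_L = w.
(134 − 12L)·6 = 84, so L = 10.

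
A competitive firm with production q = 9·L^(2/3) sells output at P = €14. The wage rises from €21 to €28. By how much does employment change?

ΔL = -37

From P·MP_L = w with MP_L = 6·L^(-1/3), the labor demand is L(w) = (84/w)^(3).
At w = 21: L = 64. At w = 28: L = 27.
ΔL = 27 − 64 = -37.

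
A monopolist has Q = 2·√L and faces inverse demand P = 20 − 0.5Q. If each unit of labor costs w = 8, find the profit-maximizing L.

L* = 4

Marginal revenue from the inverse demand is MR = 20 − Q.
The marginal product is MP_L = L^(-1/2).
A monopolist hires until marginal revenue product equals the wage: MR·MP_L = w.
At L, Q = 2·√L. Substituting and solving: (20 − 2·√L)·L^(-1/2) = 8 gives L = 4.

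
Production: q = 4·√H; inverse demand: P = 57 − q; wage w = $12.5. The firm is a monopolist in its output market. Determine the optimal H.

Marginal revenue from the inverse demand is MR = 57 − 2q.
The marginal product is MP_H = 2·H^(-1/2).
A monopolist hires until marginal revenue product equals the wage: MR·MP_H = w.
At H, q = 4·√H. Substituting and solving: (57 − 8·√H)·2·H^(-1/2) = 12.5 gives H = 16.

H* = 16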